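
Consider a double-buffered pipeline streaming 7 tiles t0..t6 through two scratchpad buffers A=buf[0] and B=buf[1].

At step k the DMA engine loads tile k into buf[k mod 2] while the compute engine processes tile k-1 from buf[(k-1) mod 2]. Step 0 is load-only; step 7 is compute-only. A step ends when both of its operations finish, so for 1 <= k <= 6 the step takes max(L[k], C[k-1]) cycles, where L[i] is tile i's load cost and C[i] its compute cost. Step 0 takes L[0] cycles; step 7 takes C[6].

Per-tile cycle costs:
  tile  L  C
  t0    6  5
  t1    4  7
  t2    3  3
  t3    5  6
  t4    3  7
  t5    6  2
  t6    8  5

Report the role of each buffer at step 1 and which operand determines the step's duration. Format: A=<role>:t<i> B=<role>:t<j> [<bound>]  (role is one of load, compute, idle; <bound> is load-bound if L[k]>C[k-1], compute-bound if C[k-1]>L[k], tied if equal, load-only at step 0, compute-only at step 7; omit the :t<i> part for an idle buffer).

step 1: A=compute:t0 B=load:t1 [compute-bound]

step 0: L[0]=6 → dur=6, Σ=6 | A=load:t0 B=idle [load-only]
step 1: L[1]=4 C[0]=5 → dur=5, Σ=11 | A=compute:t0 B=load:t1 [compute-bound]
step 2: L[2]=3 C[1]=7 → dur=7, Σ=18 | A=load:t2 B=compute:t1 [compute-bound]
step 3: L[3]=5 C[2]=3 → dur=5, Σ=23 | A=compute:t2 B=load:t3 [load-bound]
step 4: L[4]=3 C[3]=6 → dur=6, Σ=29 | A=load:t4 B=compute:t3 [compute-bound]
step 5: L[5]=6 C[4]=7 → dur=7, Σ=36 | A=compute:t4 B=load:t5 [compute-bound]
step 6: L[6]=8 C[5]=2 → dur=8, Σ=44 | A=load:t6 B=compute:t5 [load-bound]
step 7: C[6]=5 → dur=5, Σ=49 | A=compute:t6 B=idle [compute-only]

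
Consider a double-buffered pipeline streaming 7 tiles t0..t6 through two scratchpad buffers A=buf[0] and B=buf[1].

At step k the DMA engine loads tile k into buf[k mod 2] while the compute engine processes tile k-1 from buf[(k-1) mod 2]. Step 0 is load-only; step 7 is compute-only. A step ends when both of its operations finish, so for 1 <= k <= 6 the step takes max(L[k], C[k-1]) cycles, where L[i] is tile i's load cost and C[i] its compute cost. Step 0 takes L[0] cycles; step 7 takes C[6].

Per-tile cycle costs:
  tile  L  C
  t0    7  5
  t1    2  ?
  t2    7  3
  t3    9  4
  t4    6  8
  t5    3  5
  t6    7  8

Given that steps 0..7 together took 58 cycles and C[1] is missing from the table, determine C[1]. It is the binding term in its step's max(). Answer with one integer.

step 0 → dur = L[0]=7 = 7
step 1 → dur = max(L[1]=2, C[0]=5) = 5
step 2 → dur = max(L[2]=7, C[1]=?) = C[1]  (unknown; binding)
step 3 → dur = max(L[3]=9, C[2]=3) = 9
step 4 → dur = max(L[4]=6, C[3]=4) = 6
step 5 → dur = max(L[5]=3, C[4]=8) = 8
step 6 → dur = max(L[6]=7, C[5]=5) = 7
step 7 → dur = C[6]=8 = 8
sum of known step durations = 50
dur[2] = total - known = 58 - 50 = 8
C[1] is the binding max in step 2, so C[1] = dur[2] = 8

C[1] = 8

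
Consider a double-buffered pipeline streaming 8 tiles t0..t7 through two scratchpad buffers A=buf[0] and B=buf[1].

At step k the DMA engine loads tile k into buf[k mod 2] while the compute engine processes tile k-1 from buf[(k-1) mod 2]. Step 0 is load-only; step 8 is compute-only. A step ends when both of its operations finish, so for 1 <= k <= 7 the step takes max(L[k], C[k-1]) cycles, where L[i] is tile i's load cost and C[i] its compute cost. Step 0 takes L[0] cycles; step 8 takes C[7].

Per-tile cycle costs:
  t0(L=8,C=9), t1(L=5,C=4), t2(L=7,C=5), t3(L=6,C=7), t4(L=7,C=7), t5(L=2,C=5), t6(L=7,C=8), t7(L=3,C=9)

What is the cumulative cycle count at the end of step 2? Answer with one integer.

end_cycle[2] = 24

step 0: L[0]=8 → dur=8, Σ=8 | A=load:t0 B=idle [load-only]
step 1: L[1]=5 C[0]=9 → dur=9, Σ=17 | A=compute:t0 B=load:t1 [compute-bound]
step 2: L[2]=7 C[1]=4 → dur=7, Σ=24 | A=load:t2 B=compute:t1 [load-bound]
step 3: L[3]=6 C[2]=5 → dur=6, Σ=30 | A=compute:t2 B=load:t3 [load-bound]
step 4: L[4]=7 C[3]=7 → dur=7, Σ=37 | A=load:t4 B=compute:t3 [tied]
step 5: L[5]=2 C[4]=7 → dur=7, Σ=44 | A=compute:t4 B=load:t5 [compute-bound]
step 6: L[6]=7 C[5]=5 → dur=7, Σ=51 | A=load:t6 B=compute:t5 [load-bound]
step 7: L[7]=3 C[6]=8 → dur=8, Σ=59 | A=compute:t6 B=load:t7 [compute-bound]
step 8: C[7]=9 → dur=9, Σ=68 | A=idle B=compute:t7 [compute-only]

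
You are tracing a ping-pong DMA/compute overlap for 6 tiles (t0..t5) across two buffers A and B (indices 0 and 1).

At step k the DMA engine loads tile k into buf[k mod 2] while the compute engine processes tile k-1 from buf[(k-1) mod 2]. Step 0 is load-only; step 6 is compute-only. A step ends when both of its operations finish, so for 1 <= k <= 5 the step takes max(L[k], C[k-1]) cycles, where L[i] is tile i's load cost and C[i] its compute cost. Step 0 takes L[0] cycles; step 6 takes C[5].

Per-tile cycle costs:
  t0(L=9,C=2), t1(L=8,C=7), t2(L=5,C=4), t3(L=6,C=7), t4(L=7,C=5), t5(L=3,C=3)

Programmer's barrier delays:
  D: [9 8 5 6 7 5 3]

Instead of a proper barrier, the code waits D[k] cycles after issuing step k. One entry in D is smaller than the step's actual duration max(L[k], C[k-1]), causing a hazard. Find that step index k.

hazard at step 2

step 0: need L[0]=9 = 9; D[0]=9 ok
step 1: need max(L[1]=8,C[0]=2) = 8; D[1]=8 ok
step 2: need max(L[2]=5,C[1]=7) = 7; D[2]=5 SHORT
step 3: need max(L[3]=6,C[2]=4) = 6; D[3]=6 ok
step 4: need max(L[4]=7,C[3]=7) = 7; D[4]=7 ok
step 5: need max(L[5]=3,C[4]=5) = 5; D[5]=5 ok
step 6: need C[5]=3 = 3; D[6]=3 ok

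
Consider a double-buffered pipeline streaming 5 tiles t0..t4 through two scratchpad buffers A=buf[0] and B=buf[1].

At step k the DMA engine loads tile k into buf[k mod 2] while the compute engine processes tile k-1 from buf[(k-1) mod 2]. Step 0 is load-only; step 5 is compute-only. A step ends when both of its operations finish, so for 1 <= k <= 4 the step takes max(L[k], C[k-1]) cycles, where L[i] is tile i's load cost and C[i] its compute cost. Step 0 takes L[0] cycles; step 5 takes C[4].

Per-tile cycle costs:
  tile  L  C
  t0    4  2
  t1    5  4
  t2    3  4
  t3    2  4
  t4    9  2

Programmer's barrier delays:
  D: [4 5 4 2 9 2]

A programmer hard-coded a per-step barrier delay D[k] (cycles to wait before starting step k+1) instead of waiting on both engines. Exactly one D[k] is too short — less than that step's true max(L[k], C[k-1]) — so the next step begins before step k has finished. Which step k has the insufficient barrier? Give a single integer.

[0] required=L[0]=4=4 vs D=4 ok
[1] required=max(L[1]=5,C[0]=2)=5 vs D=5 ok
[2] required=max(L[2]=3,C[1]=4)=4 vs D=4 ok
[3] required=max(L[3]=2,C[2]=4)=4 vs D=2 SHORT
[4] required=max(L[4]=9,C[3]=4)=9 vs D=9 ok
[5] required=C[4]=2=2 vs D=2 ok

hazard at step 3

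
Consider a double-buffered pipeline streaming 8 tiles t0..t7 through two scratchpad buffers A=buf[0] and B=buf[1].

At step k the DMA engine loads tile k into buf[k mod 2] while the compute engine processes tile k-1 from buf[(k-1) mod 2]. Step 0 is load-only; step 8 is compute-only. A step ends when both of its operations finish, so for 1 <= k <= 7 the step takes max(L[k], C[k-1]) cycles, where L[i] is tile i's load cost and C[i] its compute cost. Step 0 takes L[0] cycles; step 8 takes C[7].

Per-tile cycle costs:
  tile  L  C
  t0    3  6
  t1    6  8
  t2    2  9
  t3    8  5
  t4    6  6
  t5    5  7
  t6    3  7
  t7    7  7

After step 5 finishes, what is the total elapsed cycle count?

  0. 3=3c; end=3; A:t0 B:-
  1. max(6,6)=6c; end=9; A:t0 B:t1
  2. max(2,8)=8c; end=17; A:t2 B:t1
  3. max(8,9)=9c; end=26; A:t2 B:t3
  4. max(6,5)=6c; end=32; A:t4 B:t3
  5. max(5,6)=6c; end=38; A:t4 B:t5
  6. max(3,7)=7c; end=45; A:t6 B:t5
  7. max(7,7)=7c; end=52; A:t6 B:t7
  8. 7=7c; end=59; A:t6 B:t7

end_cycle[5] = 38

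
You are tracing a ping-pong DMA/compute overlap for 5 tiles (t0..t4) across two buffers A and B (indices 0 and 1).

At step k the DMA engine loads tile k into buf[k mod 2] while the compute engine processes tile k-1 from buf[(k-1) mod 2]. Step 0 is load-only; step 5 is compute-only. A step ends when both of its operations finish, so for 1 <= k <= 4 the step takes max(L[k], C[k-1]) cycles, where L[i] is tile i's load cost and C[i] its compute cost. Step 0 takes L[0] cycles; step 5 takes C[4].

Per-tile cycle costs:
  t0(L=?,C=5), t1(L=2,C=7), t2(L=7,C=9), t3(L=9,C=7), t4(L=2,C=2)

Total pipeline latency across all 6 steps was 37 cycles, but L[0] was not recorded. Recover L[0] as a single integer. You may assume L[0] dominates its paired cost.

L[0] = 7

step 0 = dur = L[0]=? = L[0]  (unknown; binding)
step 1 = dur = max(L[1]=2, C[0]=5) = 5
step 2 = dur = max(L[2]=7, C[1]=7) = 7
step 3 = dur = max(L[3]=9, C[2]=9) = 9
step 4 = dur = max(L[4]=2, C[3]=7) = 7
step 5 = dur = C[4]=2 = 2
sum of known step durations = 30
dur[0] = total - known = 37 - 30 = 7
L[0] is the binding max in step 0, so L[0] = dur[0] = 7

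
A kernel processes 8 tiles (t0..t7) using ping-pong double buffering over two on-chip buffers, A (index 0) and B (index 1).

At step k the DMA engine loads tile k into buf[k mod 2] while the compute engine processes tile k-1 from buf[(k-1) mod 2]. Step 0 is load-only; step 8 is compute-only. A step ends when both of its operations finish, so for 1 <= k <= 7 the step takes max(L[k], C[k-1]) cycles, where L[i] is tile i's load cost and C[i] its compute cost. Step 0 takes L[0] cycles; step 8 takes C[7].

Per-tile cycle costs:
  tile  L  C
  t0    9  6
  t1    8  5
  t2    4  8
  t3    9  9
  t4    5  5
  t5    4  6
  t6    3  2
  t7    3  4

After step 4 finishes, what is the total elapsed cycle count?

end_cycle[4] = 40

  0. 9=9c; end=9; A:t0 B:-
  1. max(8,6)=8c; end=17; A:t0 B:t1
  2. max(4,5)=5c; end=22; A:t2 B:t1
  3. max(9,8)=9c; end=31; A:t2 B:t3
  4. max(5,9)=9c; end=40; A:t4 B:t3
  5. max(4,5)=5c; end=45; A:t4 B:t5
  6. max(3,6)=6c; end=51; A:t6 B:t5
  7. max(3,2)=3c; end=54; A:t6 B:t7
  8. 4=4c; end=58; A:t6 B:t7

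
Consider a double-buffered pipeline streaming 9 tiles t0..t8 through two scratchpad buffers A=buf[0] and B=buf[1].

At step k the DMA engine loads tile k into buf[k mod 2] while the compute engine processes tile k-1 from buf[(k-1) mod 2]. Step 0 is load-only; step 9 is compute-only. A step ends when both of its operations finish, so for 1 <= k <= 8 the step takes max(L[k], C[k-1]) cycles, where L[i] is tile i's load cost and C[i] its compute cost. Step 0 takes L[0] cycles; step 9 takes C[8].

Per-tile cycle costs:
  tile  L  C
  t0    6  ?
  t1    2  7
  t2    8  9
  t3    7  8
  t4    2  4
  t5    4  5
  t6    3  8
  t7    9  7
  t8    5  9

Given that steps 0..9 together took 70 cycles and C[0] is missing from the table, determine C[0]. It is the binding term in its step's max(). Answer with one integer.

step 0 → dur = L[0]=6 = 6
step 1 → dur = max(L[1]=2, C[0]=?) = C[0]  (unknown; binding)
step 2 → dur = max(L[2]=8, C[1]=7) = 8
step 3 → dur = max(L[3]=7, C[2]=9) = 9
step 4 → dur = max(L[4]=2, C[3]=8) = 8
step 5 → dur = max(L[5]=4, C[4]=4) = 4
step 6 → dur = max(L[6]=3, C[5]=5) = 5
step 7 → dur = max(L[7]=9, C[6]=8) = 9
step 8 → dur = max(L[8]=5, C[7]=7) = 7
step 9 → dur = C[8]=9 = 9
sum of known step durations = 65
dur[1] = total - known = 70 - 65 = 5
C[0] is the binding max in step 1, so C[0] = dur[1] = 5

C[0] = 5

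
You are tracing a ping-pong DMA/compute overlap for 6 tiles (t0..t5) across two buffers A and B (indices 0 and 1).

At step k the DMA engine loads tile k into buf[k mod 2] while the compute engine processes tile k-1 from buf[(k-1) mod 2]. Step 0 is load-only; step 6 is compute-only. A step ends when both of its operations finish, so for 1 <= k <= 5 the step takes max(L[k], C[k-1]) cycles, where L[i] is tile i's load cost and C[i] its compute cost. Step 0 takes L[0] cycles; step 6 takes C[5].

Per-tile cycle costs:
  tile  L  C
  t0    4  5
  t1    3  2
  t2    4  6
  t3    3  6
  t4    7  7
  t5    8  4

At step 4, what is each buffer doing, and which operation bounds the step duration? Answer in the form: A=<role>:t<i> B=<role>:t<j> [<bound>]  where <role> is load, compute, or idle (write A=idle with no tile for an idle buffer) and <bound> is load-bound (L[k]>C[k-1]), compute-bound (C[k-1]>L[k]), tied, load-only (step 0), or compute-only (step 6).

step 4: A=load:t4 B=compute:t3 [load-bound]

[0] DMA t0→A (4c) ∥ CU idle ⇒ 4c, clock 4
[1] DMA t1→B (3c) ∥ CU A:t0 (5c) ⇒ 5c, clock 9
[2] DMA t2→A (4c) ∥ CU B:t1 (2c) ⇒ 4c, clock 13
[3] DMA t3→B (3c) ∥ CU A:t2 (6c) ⇒ 6c, clock 19
[4] DMA t4→A (7c) ∥ CU B:t3 (6c) ⇒ 7c, clock 26
[5] DMA t5→B (8c) ∥ CU A:t4 (7c) ⇒ 8c, clock 34
[6] DMA idle ∥ CU B:t5 (4c) ⇒ 4c, clock 38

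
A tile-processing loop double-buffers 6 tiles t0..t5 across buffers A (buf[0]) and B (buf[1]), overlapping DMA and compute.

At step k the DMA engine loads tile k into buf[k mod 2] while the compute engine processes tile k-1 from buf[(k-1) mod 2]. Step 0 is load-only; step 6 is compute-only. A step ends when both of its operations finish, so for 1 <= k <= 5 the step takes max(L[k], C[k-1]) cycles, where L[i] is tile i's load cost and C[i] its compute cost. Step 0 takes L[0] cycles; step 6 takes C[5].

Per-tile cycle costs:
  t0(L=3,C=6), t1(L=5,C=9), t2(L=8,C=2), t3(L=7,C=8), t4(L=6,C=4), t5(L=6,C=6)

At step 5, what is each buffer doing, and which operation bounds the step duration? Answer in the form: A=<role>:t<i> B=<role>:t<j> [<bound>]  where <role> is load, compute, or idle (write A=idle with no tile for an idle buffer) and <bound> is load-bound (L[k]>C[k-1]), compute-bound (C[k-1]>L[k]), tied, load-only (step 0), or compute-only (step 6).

  0. 3=3c; end=3; A:t0 B:-
  1. max(5,6)=6c; end=9; A:t0 B:t1
  2. max(8,9)=9c; end=18; A:t2 B:t1
  3. max(7,2)=7c; end=25; A:t2 B:t3
  4. max(6,8)=8c; end=33; A:t4 B:t3
  5. max(6,4)=6c; end=39; A:t4 B:t5
  6. 6=6c; end=45; A:t4 B:t5

step 5: A=compute:t4 B=load:t5 [load-bound]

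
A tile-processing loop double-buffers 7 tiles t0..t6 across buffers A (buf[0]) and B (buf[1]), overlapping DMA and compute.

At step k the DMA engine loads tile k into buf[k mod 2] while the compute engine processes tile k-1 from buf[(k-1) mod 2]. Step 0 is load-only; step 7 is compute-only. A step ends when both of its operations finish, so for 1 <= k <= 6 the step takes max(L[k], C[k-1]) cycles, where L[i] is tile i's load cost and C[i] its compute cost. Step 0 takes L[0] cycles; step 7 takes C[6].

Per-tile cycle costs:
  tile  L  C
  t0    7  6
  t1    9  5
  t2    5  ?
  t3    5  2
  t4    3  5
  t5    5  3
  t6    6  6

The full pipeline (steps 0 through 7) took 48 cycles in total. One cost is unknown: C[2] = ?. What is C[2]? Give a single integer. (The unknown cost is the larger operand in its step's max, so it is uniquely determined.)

C[2] = 7

step 0: dur = L[0]=7 = 7
step 1: dur = max(L[1]=9, C[0]=6) = 9
step 2: dur = max(L[2]=5, C[1]=5) = 5
step 3: dur = max(L[3]=5, C[2]=?) = C[2]  (unknown; binding)
step 4: dur = max(L[4]=3, C[3]=2) = 3
step 5: dur = max(L[5]=5, C[4]=5) = 5
step 6: dur = max(L[6]=6, C[5]=3) = 6
step 7: dur = C[6]=6 = 6
sum of known step durations = 41
dur[3] = total - known = 48 - 41 = 7
C[2] is the binding max in step 3, so C[2] = dur[3] = 7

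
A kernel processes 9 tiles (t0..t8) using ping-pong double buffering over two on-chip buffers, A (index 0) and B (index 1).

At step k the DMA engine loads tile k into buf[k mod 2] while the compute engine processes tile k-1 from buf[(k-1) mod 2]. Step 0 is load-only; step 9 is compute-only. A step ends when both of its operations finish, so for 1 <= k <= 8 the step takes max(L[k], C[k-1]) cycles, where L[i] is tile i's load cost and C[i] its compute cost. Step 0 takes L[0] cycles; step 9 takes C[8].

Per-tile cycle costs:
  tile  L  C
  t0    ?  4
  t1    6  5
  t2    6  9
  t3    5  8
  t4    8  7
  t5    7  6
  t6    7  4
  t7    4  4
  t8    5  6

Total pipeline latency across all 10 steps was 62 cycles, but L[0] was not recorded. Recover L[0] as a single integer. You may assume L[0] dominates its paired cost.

L[0] = 4

step 0 → dur = L[0]=? = L[0]  (unknown; binding)
step 1 → dur = max(L[1]=6, C[0]=4) = 6
step 2 → dur = max(L[2]=6, C[1]=5) = 6
step 3 → dur = max(L[3]=5, C[2]=9) = 9
step 4 → dur = max(L[4]=8, C[3]=8) = 8
step 5 → dur = max(L[5]=7, C[4]=7) = 7
step 6 → dur = max(L[6]=7, C[5]=6) = 7
step 7 → dur = max(L[7]=4, C[6]=4) = 4
step 8 → dur = max(L[8]=5, C[7]=4) = 5
step 9 → dur = C[8]=6 = 6
sum of known step durations = 58
dur[0] = total - known = 62 - 58 = 4
L[0] is the binding max in step 0, so L[0] = dur[0] = 4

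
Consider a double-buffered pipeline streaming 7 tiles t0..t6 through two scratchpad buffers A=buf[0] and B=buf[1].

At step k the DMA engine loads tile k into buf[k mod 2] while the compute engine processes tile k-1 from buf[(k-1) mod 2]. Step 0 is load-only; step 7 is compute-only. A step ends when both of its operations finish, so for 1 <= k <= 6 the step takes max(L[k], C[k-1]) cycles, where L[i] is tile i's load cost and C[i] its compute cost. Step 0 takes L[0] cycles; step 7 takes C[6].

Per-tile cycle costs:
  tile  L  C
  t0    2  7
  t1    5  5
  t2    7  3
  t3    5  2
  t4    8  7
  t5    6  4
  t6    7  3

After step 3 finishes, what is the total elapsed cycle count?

step 0: L[0]=2 → dur=2, Σ=2 | A=load:t0 B=idle [load-only]
step 1: L[1]=5 C[0]=7 → dur=7, Σ=9 | A=compute:t0 B=load:t1 [compute-bound]
step 2: L[2]=7 C[1]=5 → dur=7, Σ=16 | A=load:t2 B=compute:t1 [load-bound]
step 3: L[3]=5 C[2]=3 → dur=5, Σ=21 | A=compute:t2 B=load:t3 [load-bound]
step 4: L[4]=8 C[3]=2 → dur=8, Σ=29 | A=load:t4 B=compute:t3 [load-bound]
step 5: L[5]=6 C[4]=7 → dur=7, Σ=36 | A=compute:t4 B=load:t5 [compute-bound]
step 6: L[6]=7 C[5]=4 → dur=7, Σ=43 | A=load:t6 B=compute:t5 [load-bound]
step 7: C[6]=3 → dur=3, Σ=46 | A=compute:t6 B=idle [compute-only]

end_cycle[3] = 21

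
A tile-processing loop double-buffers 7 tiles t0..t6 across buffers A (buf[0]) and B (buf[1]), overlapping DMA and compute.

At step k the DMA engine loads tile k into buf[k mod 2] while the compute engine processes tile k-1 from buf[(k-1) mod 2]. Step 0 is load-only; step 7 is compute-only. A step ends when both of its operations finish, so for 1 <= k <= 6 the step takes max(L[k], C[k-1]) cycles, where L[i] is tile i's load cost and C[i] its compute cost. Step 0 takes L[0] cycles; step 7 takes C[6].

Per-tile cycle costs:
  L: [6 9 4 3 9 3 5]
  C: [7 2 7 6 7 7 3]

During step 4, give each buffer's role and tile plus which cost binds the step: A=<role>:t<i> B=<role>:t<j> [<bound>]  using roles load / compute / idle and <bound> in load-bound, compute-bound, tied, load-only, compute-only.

[0] DMA t0→A (6c) ∥ CU idle ⇒ 6c, clock 6
[1] DMA t1→B (9c) ∥ CU A:t0 (7c) ⇒ 9c, clock 15
[2] DMA t2→A (4c) ∥ CU B:t1 (2c) ⇒ 4c, clock 19
[3] DMA t3→B (3c) ∥ CU A:t2 (7c) ⇒ 7c, clock 26
[4] DMA t4→A (9c) ∥ CU B:t3 (6c) ⇒ 9c, clock 35
[5] DMA t5→B (3c) ∥ CU A:t4 (7c) ⇒ 7c, clock 42
[6] DMA t6→A (5c) ∥ CU B:t5 (7c) ⇒ 7c, clock 49
[7] DMA idle ∥ CU A:t6 (3c) ⇒ 3c, clock 52

step 4: A=load:t4 B=compute:t3 [load-bound]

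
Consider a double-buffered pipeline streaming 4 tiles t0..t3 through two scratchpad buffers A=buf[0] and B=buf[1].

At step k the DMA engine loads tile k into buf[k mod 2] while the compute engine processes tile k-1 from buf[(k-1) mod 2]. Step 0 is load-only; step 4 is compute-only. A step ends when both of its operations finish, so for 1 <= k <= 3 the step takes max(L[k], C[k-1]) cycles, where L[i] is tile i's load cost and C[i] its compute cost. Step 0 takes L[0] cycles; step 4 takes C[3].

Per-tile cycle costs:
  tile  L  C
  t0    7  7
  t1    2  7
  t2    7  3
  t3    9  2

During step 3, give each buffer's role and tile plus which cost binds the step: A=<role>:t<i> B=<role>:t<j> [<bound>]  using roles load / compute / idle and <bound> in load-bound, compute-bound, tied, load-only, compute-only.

step 3: A=compute:t2 B=load:t3 [load-bound]

step 0: L[0]=7 → dur=7, Σ=7 | A=load:t0 B=idle [load-only]
step 1: L[1]=2 C[0]=7 → dur=7, Σ=14 | A=compute:t0 B=load:t1 [compute-bound]
step 2: L[2]=7 C[1]=7 → dur=7, Σ=21 | A=load:t2 B=compute:t1 [tied]
step 3: L[3]=9 C[2]=3 → dur=9, Σ=30 | A=compute:t2 B=load:t3 [load-bound]
step 4: C[3]=2 → dur=2, Σ=32 | A=idle B=compute:t3 [compute-only]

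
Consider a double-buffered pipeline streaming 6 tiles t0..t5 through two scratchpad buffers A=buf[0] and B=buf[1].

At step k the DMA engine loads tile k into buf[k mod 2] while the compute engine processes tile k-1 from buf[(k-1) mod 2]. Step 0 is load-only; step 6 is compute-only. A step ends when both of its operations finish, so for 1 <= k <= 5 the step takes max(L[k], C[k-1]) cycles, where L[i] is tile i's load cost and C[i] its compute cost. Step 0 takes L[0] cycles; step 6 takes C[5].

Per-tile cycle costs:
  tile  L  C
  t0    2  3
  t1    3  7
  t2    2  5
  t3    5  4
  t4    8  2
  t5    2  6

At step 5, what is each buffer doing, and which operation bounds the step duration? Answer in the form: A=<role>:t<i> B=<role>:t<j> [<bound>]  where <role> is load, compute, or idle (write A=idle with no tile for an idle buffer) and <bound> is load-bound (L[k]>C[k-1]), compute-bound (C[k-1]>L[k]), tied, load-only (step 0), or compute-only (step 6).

step 5: A=compute:t4 B=load:t5 [tied]

k=0 load=t0/2c comp=- wait=2 total=2
k=1 load=t1/3c comp=t0/3c wait=3 total=5
k=2 load=t2/2c comp=t1/7c wait=7 total=12
k=3 load=t3/5c comp=t2/5c wait=5 total=17
k=4 load=t4/8c comp=t3/4c wait=8 total=25
k=5 load=t5/2c comp=t4/2c wait=2 total=27
k=6 load=- comp=t5/6c wait=6 total=33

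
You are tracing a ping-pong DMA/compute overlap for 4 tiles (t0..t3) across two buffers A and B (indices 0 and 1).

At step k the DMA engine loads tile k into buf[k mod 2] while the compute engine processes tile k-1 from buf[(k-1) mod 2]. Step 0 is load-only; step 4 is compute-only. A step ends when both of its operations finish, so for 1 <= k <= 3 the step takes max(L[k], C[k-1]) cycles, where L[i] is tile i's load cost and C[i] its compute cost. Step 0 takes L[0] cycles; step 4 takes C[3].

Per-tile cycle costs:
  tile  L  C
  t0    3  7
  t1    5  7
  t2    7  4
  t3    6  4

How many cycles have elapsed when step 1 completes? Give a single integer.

k=0 load=t0/3c comp=- wait=3 total=3
k=1 load=t1/5c comp=t0/7c wait=7 total=10
k=2 load=t2/7c comp=t1/7c wait=7 total=17
k=3 load=t3/6c comp=t2/4c wait=6 total=23
k=4 load=- comp=t3/4c wait=4 total=27

end_cycle[1] = 10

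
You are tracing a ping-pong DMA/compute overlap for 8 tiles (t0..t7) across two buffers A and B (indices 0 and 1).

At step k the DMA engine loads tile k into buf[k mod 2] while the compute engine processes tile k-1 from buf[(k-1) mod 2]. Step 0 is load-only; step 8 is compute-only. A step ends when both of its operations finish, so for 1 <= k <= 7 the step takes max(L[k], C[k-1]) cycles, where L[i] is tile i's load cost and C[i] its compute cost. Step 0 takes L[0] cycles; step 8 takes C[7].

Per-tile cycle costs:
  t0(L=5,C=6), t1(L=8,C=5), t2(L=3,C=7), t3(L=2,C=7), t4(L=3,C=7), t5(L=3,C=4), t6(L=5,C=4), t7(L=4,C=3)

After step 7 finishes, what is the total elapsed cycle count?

k=0 load=t0/5c comp=- wait=5 total=5
k=1 load=t1/8c comp=t0/6c wait=8 total=13
k=2 load=t2/3c comp=t1/5c wait=5 total=18
k=3 load=t3/2c comp=t2/7c wait=7 total=25
k=4 load=t4/3c comp=t3/7c wait=7 total=32
k=5 load=t5/3c comp=t4/7c wait=7 total=39
k=6 load=t6/5c comp=t5/4c wait=5 total=44
k=7 load=t7/4c comp=t6/4c wait=4 total=48
k=8 load=- comp=t7/3c wait=3 total=51

end_cycle[7] = 48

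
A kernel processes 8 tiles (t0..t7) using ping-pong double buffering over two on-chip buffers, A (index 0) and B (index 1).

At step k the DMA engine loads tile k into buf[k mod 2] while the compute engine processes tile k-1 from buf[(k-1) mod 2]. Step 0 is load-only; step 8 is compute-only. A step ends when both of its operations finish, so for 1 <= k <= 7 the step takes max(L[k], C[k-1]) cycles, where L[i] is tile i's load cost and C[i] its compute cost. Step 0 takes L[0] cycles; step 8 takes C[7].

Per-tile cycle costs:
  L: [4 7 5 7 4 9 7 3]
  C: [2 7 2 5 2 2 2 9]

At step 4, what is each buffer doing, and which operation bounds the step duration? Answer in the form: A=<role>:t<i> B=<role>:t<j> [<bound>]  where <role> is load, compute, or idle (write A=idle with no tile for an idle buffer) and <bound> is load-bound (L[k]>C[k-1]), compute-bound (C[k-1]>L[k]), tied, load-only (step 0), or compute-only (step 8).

step 4: A=load:t4 B=compute:t3 [compute-bound]

step 0: L[0]=4 → dur=4, Σ=4 | A=load:t0 B=idle [load-only]
step 1: L[1]=7 C[0]=2 → dur=7, Σ=11 | A=compute:t0 B=load:t1 [load-bound]
step 2: L[2]=5 C[1]=7 → dur=7, Σ=18 | A=load:t2 B=compute:t1 [compute-bound]
step 3: L[3]=7 C[2]=2 → dur=7, Σ=25 | A=compute:t2 B=load:t3 [load-bound]
step 4: L[4]=4 C[3]=5 → dur=5, Σ=30 | A=load:t4 B=compute:t3 [compute-bound]
step 5: L[5]=9 C[4]=2 → dur=9, Σ=39 | A=compute:t4 B=load:t5 [load-bound]
step 6: L[6]=7 C[5]=2 → dur=7, Σ=46 | A=load:t6 B=compute:t5 [load-bound]
step 7: L[7]=3 C[6]=2 → dur=3, Σ=49 | A=compute:t6 B=load:t7 [load-bound]
step 8: C[7]=9 → dur=9, Σ=58 | A=idle B=compute:t7 [compute-only]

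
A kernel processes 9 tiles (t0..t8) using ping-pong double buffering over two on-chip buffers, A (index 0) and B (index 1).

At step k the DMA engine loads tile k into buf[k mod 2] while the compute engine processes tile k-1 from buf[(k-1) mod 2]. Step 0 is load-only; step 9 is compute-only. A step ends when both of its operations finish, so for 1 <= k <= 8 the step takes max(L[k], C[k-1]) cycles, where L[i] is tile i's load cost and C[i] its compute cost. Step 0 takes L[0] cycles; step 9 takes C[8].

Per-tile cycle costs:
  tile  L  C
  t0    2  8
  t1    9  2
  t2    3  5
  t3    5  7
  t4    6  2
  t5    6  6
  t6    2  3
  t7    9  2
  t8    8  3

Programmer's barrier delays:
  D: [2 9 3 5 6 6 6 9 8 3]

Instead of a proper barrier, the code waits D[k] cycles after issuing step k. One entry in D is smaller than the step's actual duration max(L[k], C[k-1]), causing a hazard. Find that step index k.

hazard at step 4

[0] required=L[0]=2=2 vs D=2 ok
[1] required=max(L[1]=9,C[0]=8)=9 vs D=9 ok
[2] required=max(L[2]=3,C[1]=2)=3 vs D=3 ok
[3] required=max(L[3]=5,C[2]=5)=5 vs D=5 ok
[4] required=max(L[4]=6,C[3]=7)=7 vs D=6 SHORT
[5] required=max(L[5]=6,C[4]=2)=6 vs D=6 ok
[6] required=max(L[6]=2,C[5]=6)=6 vs D=6 ok
[7] required=max(L[7]=9,C[6]=3)=9 vs D=9 ok
[8] required=max(L[8]=8,C[7]=2)=8 vs D=8 ok
[9] required=C[8]=3=3 vs D=3 ok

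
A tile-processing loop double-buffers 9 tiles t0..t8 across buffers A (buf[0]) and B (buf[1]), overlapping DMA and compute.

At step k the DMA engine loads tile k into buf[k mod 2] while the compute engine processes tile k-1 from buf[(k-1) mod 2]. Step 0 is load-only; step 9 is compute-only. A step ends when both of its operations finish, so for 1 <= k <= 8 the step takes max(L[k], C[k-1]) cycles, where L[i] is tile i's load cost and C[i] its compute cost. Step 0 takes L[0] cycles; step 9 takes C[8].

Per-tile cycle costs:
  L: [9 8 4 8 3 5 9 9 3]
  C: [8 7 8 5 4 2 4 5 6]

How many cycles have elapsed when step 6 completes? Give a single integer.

end_cycle[6] = 51

step 0: L[0]=9 → dur=9, Σ=9 | A=load:t0 B=idle [load-only]
step 1: L[1]=8 C[0]=8 → dur=8, Σ=17 | A=compute:t0 B=load:t1 [tied]
step 2: L[2]=4 C[1]=7 → dur=7, Σ=24 | A=load:t2 B=compute:t1 [compute-bound]
step 3: L[3]=8 C[2]=8 → dur=8, Σ=32 | A=compute:t2 B=load:t3 [tied]
step 4: L[4]=3 C[3]=5 → dur=5, Σ=37 | A=load:t4 B=compute:t3 [compute-bound]
step 5: L[5]=5 C[4]=4 → dur=5, Σ=42 | A=compute:t4 B=load:t5 [load-bound]
step 6: L[6]=9 C[5]=2 → dur=9, Σ=51 | A=load:t6 B=compute:t5 [load-bound]
step 7: L[7]=9 C[6]=4 → dur=9, Σ=60 | A=compute:t6 B=load:t7 [load-bound]
step 8: L[8]=3 C[7]=5 → dur=5, Σ=65 | A=load:t8 B=compute:t7 [compute-bound]
step 9: C[8]=6 → dur=6, Σ=71 | A=compute:t8 B=idle [compute-only]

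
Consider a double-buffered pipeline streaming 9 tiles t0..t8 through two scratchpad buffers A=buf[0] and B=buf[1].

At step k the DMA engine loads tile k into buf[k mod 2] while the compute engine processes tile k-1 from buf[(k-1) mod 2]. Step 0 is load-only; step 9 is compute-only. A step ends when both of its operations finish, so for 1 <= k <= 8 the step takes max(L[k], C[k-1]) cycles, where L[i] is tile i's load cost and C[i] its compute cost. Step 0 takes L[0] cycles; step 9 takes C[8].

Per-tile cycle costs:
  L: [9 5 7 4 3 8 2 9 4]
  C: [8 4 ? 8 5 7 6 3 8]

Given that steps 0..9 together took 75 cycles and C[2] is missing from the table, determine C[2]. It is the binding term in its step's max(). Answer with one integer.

step 0 = dur = L[0]=9 = 9
step 1 = dur = max(L[1]=5, C[0]=8) = 8
step 2 = dur = max(L[2]=7, C[1]=4) = 7
step 3 = dur = max(L[3]=4, C[2]=?) = C[2]  (unknown; binding)
step 4 = dur = max(L[4]=3, C[3]=8) = 8
step 5 = dur = max(L[5]=8, C[4]=5) = 8
step 6 = dur = max(L[6]=2, C[5]=7) = 7
step 7 = dur = max(L[7]=9, C[6]=6) = 9
step 8 = dur = max(L[8]=4, C[7]=3) = 4
step 9 = dur = C[8]=8 = 8
sum of known step durations = 68
dur[3] = total - known = 75 - 68 = 7
C[2] is the binding max in step 3, so C[2] = dur[3] = 7

C[2] = 7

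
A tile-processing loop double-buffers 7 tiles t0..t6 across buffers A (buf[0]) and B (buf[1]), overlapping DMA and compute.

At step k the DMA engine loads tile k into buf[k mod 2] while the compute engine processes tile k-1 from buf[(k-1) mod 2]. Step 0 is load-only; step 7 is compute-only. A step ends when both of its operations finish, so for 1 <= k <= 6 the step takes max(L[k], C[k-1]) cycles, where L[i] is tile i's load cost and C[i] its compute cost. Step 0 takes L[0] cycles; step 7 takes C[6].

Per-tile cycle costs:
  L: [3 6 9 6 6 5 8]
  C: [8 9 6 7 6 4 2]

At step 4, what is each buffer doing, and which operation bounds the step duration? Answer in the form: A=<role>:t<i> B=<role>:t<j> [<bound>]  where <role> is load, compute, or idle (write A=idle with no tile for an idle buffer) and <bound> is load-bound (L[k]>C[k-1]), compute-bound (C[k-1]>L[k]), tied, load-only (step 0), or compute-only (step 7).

  0. 3=3c; end=3; A:t0 B:-
  1. max(6,8)=8c; end=11; A:t0 B:t1
  2. max(9,9)=9c; end=20; A:t2 B:t1
  3. max(6,6)=6c; end=26; A:t2 B:t3
  4. max(6,7)=7c; end=33; A:t4 B:t3
  5. max(5,6)=6c; end=39; A:t4 B:t5
  6. max(8,4)=8c; end=47; A:t6 B:t5
  7. 2=2c; end=49; A:t6 B:t5

step 4: A=load:t4 B=compute:t3 [compute-bound]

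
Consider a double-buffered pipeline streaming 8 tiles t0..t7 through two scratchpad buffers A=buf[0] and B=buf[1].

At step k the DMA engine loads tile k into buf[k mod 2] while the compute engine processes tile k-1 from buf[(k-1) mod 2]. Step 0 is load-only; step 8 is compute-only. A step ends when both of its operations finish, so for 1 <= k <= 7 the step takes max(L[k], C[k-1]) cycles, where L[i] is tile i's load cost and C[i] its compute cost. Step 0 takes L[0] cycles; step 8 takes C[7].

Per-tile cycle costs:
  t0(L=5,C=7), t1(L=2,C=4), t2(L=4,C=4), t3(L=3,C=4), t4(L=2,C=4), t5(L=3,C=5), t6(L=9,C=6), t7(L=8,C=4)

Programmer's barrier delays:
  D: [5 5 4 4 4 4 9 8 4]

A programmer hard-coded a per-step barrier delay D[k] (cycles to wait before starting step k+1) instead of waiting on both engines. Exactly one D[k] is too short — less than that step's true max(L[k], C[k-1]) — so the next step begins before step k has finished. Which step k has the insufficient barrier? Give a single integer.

[0] required=L[0]=5=5 vs D=5 ok
[1] required=max(L[1]=2,C[0]=7)=7 vs D=5 SHORT
[2] required=max(L[2]=4,C[1]=4)=4 vs D=4 ok
[3] required=max(L[3]=3,C[2]=4)=4 vs D=4 ok
[4] required=max(L[4]=2,C[3]=4)=4 vs D=4 ok
[5] required=max(L[5]=3,C[4]=4)=4 vs D=4 ok
[6] required=max(L[6]=9,C[5]=5)=9 vs D=9 ok
[7] required=max(L[7]=8,C[6]=6)=8 vs D=8 ok
[8] required=C[7]=4=4 vs D=4 ok

hazard at step 1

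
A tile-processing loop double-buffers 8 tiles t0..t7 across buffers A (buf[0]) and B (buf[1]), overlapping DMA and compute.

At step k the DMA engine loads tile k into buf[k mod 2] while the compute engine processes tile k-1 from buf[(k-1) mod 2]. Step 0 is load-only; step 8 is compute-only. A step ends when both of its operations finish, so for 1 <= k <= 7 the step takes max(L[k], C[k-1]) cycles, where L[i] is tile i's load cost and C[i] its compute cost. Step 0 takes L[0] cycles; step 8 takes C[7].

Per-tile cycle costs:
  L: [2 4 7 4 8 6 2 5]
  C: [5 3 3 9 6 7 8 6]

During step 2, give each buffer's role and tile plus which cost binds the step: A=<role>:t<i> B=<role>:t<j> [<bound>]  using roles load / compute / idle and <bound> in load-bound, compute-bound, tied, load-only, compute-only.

  0. 2=2c; end=2; A:t0 B:-
  1. max(4,5)=5c; end=7; A:t0 B:t1
  2. max(7,3)=7c; end=14; A:t2 B:t1
  3. max(4,3)=4c; end=18; A:t2 B:t3
  4. max(8,9)=9c; end=27; A:t4 B:t3
  5. max(6,6)=6c; end=33; A:t4 B:t5
  6. max(2,7)=7c; end=40; A:t6 B:t5
  7. max(5,8)=8c; end=48; A:t6 B:t7
  8. 6=6c; end=54; A:t6 B:t7

step 2: A=load:t2 B=compute:t1 [load-bound]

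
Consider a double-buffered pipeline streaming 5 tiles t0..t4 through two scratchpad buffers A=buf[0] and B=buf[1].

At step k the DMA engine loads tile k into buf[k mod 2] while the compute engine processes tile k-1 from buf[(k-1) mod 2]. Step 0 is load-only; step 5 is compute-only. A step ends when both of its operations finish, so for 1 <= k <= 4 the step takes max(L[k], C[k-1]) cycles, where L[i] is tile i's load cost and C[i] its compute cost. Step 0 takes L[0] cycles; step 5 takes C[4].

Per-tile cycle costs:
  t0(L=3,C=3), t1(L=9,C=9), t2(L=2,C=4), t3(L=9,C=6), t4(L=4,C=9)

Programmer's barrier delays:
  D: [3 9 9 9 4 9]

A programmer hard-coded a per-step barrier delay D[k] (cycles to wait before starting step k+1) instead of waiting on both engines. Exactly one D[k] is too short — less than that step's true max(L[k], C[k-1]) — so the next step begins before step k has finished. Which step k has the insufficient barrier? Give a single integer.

[0] required=L[0]=3=3 vs D=3 ok
[1] required=max(L[1]=9,C[0]=3)=9 vs D=9 ok
[2] required=max(L[2]=2,C[1]=9)=9 vs D=9 ok
[3] required=max(L[3]=9,C[2]=4)=9 vs D=9 ok
[4] required=max(L[4]=4,C[3]=6)=6 vs D=4 SHORT
[5] required=C[4]=9=9 vs D=9 ok

hazard at step 4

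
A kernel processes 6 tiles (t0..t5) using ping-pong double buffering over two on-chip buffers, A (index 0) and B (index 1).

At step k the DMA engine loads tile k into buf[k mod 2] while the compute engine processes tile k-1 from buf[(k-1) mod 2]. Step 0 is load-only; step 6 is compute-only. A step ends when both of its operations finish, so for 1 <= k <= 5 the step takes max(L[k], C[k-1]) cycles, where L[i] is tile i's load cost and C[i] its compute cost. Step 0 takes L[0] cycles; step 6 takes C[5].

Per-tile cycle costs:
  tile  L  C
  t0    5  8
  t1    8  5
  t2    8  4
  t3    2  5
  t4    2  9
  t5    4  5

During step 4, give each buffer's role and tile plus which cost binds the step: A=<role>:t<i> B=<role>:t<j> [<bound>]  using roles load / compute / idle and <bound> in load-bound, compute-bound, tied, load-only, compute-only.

  0. 5=5c; end=5; A:t0 B:-
  1. max(8,8)=8c; end=13; A:t0 B:t1
  2. max(8,5)=8c; end=21; A:t2 B:t1
  3. max(2,4)=4c; end=25; A:t2 B:t3
  4. max(2,5)=5c; end=30; A:t4 B:t3
  5. max(4,9)=9c; end=39; A:t4 B:t5
  6. 5=5c; end=44; A:t4 B:t5

step 4: A=load:t4 B=compute:t3 [compute-bound]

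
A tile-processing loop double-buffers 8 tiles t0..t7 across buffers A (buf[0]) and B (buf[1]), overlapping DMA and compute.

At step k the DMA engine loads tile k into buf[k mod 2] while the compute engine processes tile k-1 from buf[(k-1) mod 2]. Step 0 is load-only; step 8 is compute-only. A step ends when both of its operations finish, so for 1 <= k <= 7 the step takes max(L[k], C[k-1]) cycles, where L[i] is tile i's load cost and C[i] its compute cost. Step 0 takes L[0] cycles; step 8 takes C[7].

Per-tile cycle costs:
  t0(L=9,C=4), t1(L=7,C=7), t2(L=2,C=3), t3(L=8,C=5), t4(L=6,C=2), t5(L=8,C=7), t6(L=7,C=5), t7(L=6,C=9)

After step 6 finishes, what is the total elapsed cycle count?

[0] DMA t0→A (9c) ∥ CU idle ⇒ 9c, clock 9
[1] DMA t1→B (7c) ∥ CU A:t0 (4c) ⇒ 7c, clock 16
[2] DMA t2→A (2c) ∥ CU B:t1 (7c) ⇒ 7c, clock 23
[3] DMA t3→B (8c) ∥ CU A:t2 (3c) ⇒ 8c, clock 31
[4] DMA t4→A (6c) ∥ CU B:t3 (5c) ⇒ 6c, clock 37
[5] DMA t5→B (8c) ∥ CU A:t4 (2c) ⇒ 8c, clock 45
[6] DMA t6→A (7c) ∥ CU B:t5 (7c) ⇒ 7c, clock 52
[7] DMA t7→B (6c) ∥ CU A:t6 (5c) ⇒ 6c, clock 58
[8] DMA idle ∥ CU B:t7 (9c) ⇒ 9c, clock 67

end_cycle[6] = 52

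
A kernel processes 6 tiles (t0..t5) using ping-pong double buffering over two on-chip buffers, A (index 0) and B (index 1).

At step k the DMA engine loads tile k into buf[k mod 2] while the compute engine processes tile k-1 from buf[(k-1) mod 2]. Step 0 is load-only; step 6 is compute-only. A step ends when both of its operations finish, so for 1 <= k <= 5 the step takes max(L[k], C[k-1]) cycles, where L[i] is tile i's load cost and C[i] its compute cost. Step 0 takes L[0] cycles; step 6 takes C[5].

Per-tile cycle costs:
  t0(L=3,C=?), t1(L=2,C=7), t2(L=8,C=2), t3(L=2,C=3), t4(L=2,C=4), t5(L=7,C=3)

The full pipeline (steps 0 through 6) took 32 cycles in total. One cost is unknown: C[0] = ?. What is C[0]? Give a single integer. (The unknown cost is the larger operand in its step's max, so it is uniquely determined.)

step 0 = dur = L[0]=3 = 3
step 1 = dur = max(L[1]=2, C[0]=?) = C[0]  (unknown; binding)
step 2 = dur = max(L[2]=8, C[1]=7) = 8
step 3 = dur = max(L[3]=2, C[2]=2) = 2
step 4 = dur = max(L[4]=2, C[3]=3) = 3
step 5 = dur = max(L[5]=7, C[4]=4) = 7
step 6 = dur = C[5]=3 = 3
sum of known step durations = 26
dur[1] = total - known = 32 - 26 = 6
C[0] is the binding max in step 1, so C[0] = dur[1] = 6

C[0] = 6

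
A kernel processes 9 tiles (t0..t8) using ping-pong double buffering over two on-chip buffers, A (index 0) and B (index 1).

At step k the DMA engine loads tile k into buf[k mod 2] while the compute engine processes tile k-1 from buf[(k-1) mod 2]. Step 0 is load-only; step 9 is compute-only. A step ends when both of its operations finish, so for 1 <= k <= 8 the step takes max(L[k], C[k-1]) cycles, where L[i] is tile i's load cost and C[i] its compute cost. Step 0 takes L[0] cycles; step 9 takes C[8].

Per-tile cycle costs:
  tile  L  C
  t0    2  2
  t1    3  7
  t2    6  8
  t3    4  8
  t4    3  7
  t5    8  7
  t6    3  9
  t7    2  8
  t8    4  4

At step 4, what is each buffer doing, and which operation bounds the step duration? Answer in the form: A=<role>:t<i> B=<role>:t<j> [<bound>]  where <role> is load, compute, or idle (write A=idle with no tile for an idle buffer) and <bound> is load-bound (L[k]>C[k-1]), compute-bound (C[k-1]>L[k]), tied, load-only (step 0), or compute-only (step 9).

[0] DMA t0→A (2c) ∥ CU idle ⇒ 2c, clock 2
[1] DMA t1→B (3c) ∥ CU A:t0 (2c) ⇒ 3c, clock 5
[2] DMA t2→A (6c) ∥ CU B:t1 (7c) ⇒ 7c, clock 12
[3] DMA t3→B (4c) ∥ CU A:t2 (8c) ⇒ 8c, clock 20
[4] DMA t4→A (3c) ∥ CU B:t3 (8c) ⇒ 8c, clock 28
[5] DMA t5→B (8c) ∥ CU A:t4 (7c) ⇒ 8c, clock 36
[6] DMA t6→A (3c) ∥ CU B:t5 (7c) ⇒ 7c, clock 43
[7] DMA t7→B (2c) ∥ CU A:t6 (9c) ⇒ 9c, clock 52
[8] DMA t8→A (4c) ∥ CU B:t7 (8c) ⇒ 8c, clock 60
[9] DMA idle ∥ CU A:t8 (4c) ⇒ 4c, clock 64

step 4: A=load:t4 B=compute:t3 [compute-bound]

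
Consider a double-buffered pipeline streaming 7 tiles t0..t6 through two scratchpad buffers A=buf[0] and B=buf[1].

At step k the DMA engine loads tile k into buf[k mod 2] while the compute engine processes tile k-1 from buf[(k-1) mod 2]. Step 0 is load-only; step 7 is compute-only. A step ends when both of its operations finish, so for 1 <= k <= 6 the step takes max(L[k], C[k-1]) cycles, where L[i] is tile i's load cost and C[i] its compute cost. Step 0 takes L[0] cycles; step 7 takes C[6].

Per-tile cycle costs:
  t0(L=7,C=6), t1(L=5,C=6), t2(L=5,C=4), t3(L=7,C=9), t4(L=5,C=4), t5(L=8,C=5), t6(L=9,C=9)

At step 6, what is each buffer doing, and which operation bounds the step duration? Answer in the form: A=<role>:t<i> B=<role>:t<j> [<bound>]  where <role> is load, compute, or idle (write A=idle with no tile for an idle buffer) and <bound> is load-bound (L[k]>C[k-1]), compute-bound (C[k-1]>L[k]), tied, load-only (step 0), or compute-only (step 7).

step 6: A=load:t6 B=compute:t5 [load-bound]

  0. 7=7c; end=7; A:t0 B:-
  1. max(5,6)=6c; end=13; A:t0 B:t1
  2. max(5,6)=6c; end=19; A:t2 B:t1
  3. max(7,4)=7c; end=26; A:t2 B:t3
  4. max(5,9)=9c; end=35; A:t4 B:t3
  5. max(8,4)=8c; end=43; A:t4 B:t5
  6. max(9,5)=9c; end=52; A:t6 B:t5
  7. 9=9c; end=61; A:t6 B:t5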